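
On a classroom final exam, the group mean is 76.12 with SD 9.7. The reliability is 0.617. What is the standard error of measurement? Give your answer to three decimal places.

SEM = SD · √(1 − ρ) = 9.7 × √0.383 = 9.7 × 0.6189 = 6.0030

6.003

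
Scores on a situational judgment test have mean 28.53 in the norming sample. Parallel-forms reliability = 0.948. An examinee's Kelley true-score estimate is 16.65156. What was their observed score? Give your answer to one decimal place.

T̂ = ρX + (1 − ρ)μ  ⇒  X = (T̂ − (1 − ρ)μ) / ρ
X = (16.65156 − 0.052 × 28.53) / 0.948 = (16.65156 − 1.48356) / 0.948 = 15.16800 / 0.948 = 16.000

16.0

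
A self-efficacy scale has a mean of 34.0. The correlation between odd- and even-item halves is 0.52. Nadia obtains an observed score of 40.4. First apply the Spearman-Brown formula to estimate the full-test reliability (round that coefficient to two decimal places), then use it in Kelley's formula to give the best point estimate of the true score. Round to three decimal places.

38.352

Spearman-Brown: ρ = 2r/(1 + r) = 2(0.52)/(1 + 0.52) = 1.040/1.52 = 0.6842 → 0.68
Weight the observed score by reliability and the mean by (1 − reliability): T̂ = 0.68·40.4 + 0.32·34.0 = 27.472 + 10.880 = 38.3520.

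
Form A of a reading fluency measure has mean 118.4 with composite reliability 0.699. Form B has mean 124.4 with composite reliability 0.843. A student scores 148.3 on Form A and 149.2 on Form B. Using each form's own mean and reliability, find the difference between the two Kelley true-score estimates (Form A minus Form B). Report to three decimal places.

-6.006

T̂_A = 0.699(148.3) + 0.301(118.4) = 139.30010
T̂_B = 0.843(149.2) + 0.157(124.4) = 145.30640
T̂_A − T̂_B = -6.00630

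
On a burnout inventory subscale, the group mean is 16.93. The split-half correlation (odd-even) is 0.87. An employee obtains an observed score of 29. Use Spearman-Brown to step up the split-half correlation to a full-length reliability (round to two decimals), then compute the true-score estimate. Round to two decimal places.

Spearman-Brown: ρ = 2r/(1 + r) = 2(0.87)/(1 + 0.87) = 1.740/1.87 = 0.9305 → 0.93
T̂ = 0.93(29) + 0.07(16.93) = 26.97 + 1.1851 = 28.155 → 28.16

28.16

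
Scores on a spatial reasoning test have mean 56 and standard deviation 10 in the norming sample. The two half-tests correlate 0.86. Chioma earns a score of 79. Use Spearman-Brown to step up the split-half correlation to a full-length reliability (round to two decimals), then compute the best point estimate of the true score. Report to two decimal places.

Spearman-Brown: ρ = 2r/(1 + r) = 2(0.86)/(1 + 0.86) = 1.720/1.86 = 0.9247 → 0.92
T̂ = ρX + (1 − ρ)μ
  = 0.92 × 79 + 0.08 × 56
  = 72.68 + 4.48
  = 77.160
  ≈ 77.16

77.16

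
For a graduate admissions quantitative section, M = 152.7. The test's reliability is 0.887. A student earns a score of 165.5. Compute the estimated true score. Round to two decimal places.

T̂ = ρX + (1 − ρ)μ
  = 0.887 × 165.5 + 0.113 × 152.7
  = 146.7985 + 17.2551
  = 164.054
  ≈ 164.05

164.05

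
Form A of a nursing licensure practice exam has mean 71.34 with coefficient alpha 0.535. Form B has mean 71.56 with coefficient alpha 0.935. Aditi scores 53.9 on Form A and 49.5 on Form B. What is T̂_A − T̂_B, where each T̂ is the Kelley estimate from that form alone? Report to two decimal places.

11.08

T̂_A = 0.535(53.9) + 0.465(71.34) = 62.0096
T̂_B = 0.935(49.5) + 0.065(71.56) = 50.9339
T̂_A − T̂_B = 11.0757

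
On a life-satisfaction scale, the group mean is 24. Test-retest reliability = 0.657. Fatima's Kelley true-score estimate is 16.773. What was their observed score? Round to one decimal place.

T̂ = ρX + (1 − ρ)μ  ⇒  X = (T̂ − (1 − ρ)μ) / ρ
X = (16.773 − 0.343 × 24) / 0.657 = (16.773 − 8.232) / 0.657 = 8.541 / 0.657 = 13.000

13.0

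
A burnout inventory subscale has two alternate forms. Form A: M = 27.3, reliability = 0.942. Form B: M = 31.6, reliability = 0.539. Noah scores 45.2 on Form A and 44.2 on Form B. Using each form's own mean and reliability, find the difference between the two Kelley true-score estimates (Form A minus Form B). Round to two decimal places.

T̂_A = 0.942(45.2) + 0.058(27.3) = 44.1618
T̂_B = 0.539(44.2) + 0.461(31.6) = 38.3914
T̂_A − T̂_B = 5.7704

5.77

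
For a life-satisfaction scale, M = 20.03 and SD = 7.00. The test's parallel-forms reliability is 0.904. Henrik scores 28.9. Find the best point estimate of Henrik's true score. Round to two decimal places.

T̂ = 0.904(28.9) + 0.096(20.03) = 26.1256 + 1.92288 = 28.048 → 28.05

28.05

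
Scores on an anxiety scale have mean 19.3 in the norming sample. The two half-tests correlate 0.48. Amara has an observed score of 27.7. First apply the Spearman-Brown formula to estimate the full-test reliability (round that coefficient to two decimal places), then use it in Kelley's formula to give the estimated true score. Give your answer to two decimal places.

Spearman-Brown: ρ = 2r/(1 + r) = 2(0.48)/(1 + 0.48) = 0.960/1.48 = 0.6486 → 0.65
Kelley's formula gives T̂ = 0.65·27.7 + 0.35·19.3 = 18.005 + 6.755 = 24.760.

24.76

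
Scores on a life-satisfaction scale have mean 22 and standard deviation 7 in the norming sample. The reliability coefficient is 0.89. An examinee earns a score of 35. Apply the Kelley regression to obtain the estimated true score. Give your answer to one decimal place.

T̂ = ρX + (1 − ρ)μ
  = 0.89 × 35 + 0.11 × 22
  = 31.15 + 2.42
  = 33.57
  ≈ 33.6

33.6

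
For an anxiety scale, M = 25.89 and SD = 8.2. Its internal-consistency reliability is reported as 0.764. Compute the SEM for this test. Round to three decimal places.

SEM = SD · √(1 − ρ) = 8.2 × √0.236 = 8.2 × 0.4858 = 3.9835

3.984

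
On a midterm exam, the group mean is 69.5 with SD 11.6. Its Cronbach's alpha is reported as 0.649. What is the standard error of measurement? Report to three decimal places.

SEM = SD · √(1 − ρ) = 11.6 × √0.351 = 11.6 × 0.5925 = 6.8724

6.872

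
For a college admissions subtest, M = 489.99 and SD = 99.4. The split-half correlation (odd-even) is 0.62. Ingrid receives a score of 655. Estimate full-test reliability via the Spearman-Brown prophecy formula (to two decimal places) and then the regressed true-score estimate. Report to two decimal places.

Spearman-Brown: ρ = 2r/(1 + r) = 2(0.62)/(1 + 0.62) = 1.240/1.62 = 0.7654 → 0.77
T̂ = 0.77(655) + 0.23(489.99) = 504.35 + 112.6977 = 617.048 → 617.05

617.05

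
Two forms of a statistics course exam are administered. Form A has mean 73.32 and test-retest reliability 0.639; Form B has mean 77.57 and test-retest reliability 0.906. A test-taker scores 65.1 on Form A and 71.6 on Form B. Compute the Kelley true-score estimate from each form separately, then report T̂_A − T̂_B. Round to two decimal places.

T̂_A = 0.639(65.1) + 0.361(73.32) = 68.0674
T̂_B = 0.906(71.6) + 0.094(77.57) = 72.1612
T̂_A − T̂_B = -4.0938

-4.09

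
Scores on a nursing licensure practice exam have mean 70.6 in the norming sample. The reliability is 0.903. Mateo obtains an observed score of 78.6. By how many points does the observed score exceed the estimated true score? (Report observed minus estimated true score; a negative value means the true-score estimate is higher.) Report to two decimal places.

T̂ = ρX + (1 − ρ)μ
  = 0.903 × 78.6 + 0.097 × 70.6
  = 70.9758 + 6.8482
  = 77.8240
  ≈ 77.824
X − T̂ = 78.6 − 77.824 = 0.776 → 0.78

0.78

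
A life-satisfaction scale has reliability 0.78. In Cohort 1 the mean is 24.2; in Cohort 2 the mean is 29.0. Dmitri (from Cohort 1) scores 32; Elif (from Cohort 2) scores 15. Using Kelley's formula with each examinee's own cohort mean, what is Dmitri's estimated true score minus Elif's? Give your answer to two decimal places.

T̂_Dmitri = 0.78(32) + 0.22(24.2) = 30.2840
T̂_Elif = 0.78(15) + 0.22(29.0) = 18.0800
Difference = 30.2840 − 18.0800 = 12.2040

12.20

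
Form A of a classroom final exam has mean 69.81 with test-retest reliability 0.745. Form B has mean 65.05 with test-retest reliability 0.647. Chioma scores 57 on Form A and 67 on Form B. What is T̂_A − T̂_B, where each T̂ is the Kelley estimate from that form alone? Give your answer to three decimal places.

-6.045

T̂_A = 0.745(57) + 0.255(69.81) = 60.26655
T̂_B = 0.647(67) + 0.353(65.05) = 66.31165
T̂_A − T̂_B = -6.04510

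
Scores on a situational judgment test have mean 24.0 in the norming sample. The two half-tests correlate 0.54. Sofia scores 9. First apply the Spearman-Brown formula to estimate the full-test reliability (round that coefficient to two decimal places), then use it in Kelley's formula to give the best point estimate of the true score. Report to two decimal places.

Spearman-Brown: ρ = 2r/(1 + r) = 2(0.54)/(1 + 0.54) = 1.080/1.54 = 0.7013 → 0.70
Weight the observed score by reliability and the mean by (1 − reliability): T̂ = 0.70·9 + 0.30·24.0 = 6.30 + 7.200 = 13.500.

13.50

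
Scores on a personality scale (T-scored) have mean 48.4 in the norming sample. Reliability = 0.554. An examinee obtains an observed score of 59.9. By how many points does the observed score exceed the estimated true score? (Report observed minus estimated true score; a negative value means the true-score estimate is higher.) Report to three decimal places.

T̂ = ρX + (1 − ρ)μ
  = 0.554 × 59.9 + 0.446 × 48.4
  = 33.1846 + 21.5864
  = 54.77100
  ≈ 54.7710
X − T̂ = 59.9 − 54.7710 = 5.1290 → 5.129

5.129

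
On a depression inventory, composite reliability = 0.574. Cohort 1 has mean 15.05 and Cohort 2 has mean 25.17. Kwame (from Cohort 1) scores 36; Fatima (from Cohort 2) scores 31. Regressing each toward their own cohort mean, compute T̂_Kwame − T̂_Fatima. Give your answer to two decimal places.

T̂_Kwame = 0.574(36) + 0.426(15.05) = 27.0753
T̂_Fatima = 0.574(31) + 0.426(25.17) = 28.5164
Difference = 27.0753 − 28.5164 = -1.4411

-1.44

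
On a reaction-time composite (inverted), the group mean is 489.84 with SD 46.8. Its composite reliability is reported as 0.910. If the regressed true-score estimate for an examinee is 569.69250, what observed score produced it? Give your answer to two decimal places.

T̂ = ρX + (1 − ρ)μ  ⇒  X = (T̂ − (1 − ρ)μ) / ρ
X = (569.69250 − 0.090 × 489.84) / 0.910 = (569.69250 − 44.08560) / 0.910 = 525.60690 / 0.910 = 577.5900

577.59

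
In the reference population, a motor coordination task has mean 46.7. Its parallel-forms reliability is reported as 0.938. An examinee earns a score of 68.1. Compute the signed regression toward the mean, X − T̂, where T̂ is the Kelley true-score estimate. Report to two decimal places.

Weight the observed score by reliability and the mean by (1 − reliability): T̂ = 0.938·68.1 + 0.062·46.7 = 63.8778 + 2.8954 = 66.7732.
X − T̂ = 68.1 − 66.773 = 1.327 → 1.33

1.33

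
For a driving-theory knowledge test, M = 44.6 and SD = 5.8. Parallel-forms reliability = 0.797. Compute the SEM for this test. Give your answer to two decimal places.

SEM = SD · √(1 − ρ) = 5.8 × √0.203 = 5.8 × 0.4506 = 2.613

2.61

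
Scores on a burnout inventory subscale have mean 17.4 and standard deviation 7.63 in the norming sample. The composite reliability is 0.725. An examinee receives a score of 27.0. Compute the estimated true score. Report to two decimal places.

T̂ = 0.725(27.0) + 0.275(17.4) = 19.5750 + 4.7850 = 24.360 → 24.36

24.36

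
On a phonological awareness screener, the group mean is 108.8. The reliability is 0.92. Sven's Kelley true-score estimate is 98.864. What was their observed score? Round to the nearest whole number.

98

T̂ = ρX + (1 − ρ)μ  ⇒  X = (T̂ − (1 − ρ)μ) / ρ
X = (98.864 − 0.08 × 108.8) / 0.92 = (98.864 − 8.704) / 0.92 = 90.160 / 0.92 = 98.00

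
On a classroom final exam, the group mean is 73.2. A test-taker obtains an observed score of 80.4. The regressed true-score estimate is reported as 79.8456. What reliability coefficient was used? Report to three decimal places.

0.923

T̂ = ρX + (1 − ρ)μ  ⇒  T̂ − μ = ρ(X − μ)
ρ = (T̂ − μ)/(X − μ) = (79.8456 − 73.2) / (80.4 − 73.2) = 6.6456 / 7.2 = 0.92300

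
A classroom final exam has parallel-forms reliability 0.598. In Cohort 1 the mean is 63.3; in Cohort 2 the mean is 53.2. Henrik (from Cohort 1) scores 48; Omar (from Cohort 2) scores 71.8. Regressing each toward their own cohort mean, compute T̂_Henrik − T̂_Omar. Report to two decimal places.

-10.17

T̂_Henrik = 0.598(48) + 0.402(63.3) = 54.1506
T̂_Omar = 0.598(71.8) + 0.402(53.2) = 64.3228
Difference = 54.1506 − 64.3228 = -10.1722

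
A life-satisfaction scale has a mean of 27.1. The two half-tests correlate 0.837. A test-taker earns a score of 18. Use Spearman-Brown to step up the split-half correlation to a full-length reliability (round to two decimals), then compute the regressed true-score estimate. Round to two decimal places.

Spearman-Brown: ρ = 2r/(1 + r) = 2(0.837)/(1 + 0.837) = 1.6740/1.837 = 0.9113 → 0.91
T̂ = 0.91(18) + 0.09(27.1) = 16.38 + 2.439 = 18.819 → 18.82

18.82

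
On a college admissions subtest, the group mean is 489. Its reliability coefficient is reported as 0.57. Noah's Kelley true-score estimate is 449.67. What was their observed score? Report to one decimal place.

420.0

T̂ = ρX + (1 − ρ)μ  ⇒  X = (T̂ − (1 − ρ)μ) / ρ
X = (449.67 − 0.43 × 489) / 0.57 = (449.67 − 210.27) / 0.57 = 239.40 / 0.57 = 420.000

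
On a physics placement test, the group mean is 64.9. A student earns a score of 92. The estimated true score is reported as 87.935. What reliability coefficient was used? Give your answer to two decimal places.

0.85

T̂ = ρX + (1 − ρ)μ  ⇒  T̂ − μ = ρ(X − μ)
ρ = (T̂ − μ)/(X − μ) = (87.935 − 64.9) / (92 − 64.9) = 23.035 / 27.1 = 0.8500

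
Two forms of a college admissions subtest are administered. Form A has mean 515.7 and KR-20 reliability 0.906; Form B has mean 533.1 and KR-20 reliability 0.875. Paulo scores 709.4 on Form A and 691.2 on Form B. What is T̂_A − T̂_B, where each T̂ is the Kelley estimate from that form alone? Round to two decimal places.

T̂_A = 0.906(709.4) + 0.094(515.7) = 691.1922
T̂_B = 0.875(691.2) + 0.125(533.1) = 671.4375
T̂_A − T̂_B = 19.7547

19.75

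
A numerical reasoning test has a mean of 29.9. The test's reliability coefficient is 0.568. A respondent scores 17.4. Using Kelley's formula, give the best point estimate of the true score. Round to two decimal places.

22.80

T̂ = ρX + (1 − ρ)μ
  = 0.568 × 17.4 + 0.432 × 29.9
  = 9.8832 + 12.9168
  = 22.800
  ≈ 22.80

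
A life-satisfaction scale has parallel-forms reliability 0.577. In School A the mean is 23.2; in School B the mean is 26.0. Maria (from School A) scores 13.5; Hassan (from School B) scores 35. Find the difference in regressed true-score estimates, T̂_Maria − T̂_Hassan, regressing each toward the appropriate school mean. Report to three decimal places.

T̂_Maria = 0.577(13.5) + 0.423(23.2) = 17.60310
T̂_Hassan = 0.577(35) + 0.423(26.0) = 31.19300
Difference = 17.60310 − 31.19300 = -13.58990

-13.590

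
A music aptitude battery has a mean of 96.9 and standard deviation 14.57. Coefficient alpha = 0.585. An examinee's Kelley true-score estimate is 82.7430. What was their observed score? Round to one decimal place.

72.7

T̂ = ρX + (1 − ρ)μ  ⇒  X = (T̂ − (1 − ρ)μ) / ρ
X = (82.7430 − 0.415 × 96.9) / 0.585 = (82.7430 − 40.2135) / 0.585 = 42.5295 / 0.585 = 72.700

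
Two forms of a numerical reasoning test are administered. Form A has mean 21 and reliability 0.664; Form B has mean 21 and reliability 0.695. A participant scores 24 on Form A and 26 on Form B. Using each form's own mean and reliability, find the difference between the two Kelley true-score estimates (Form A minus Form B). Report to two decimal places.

T̂_A = 0.664(24) + 0.336(21) = 22.9920
T̂_B = 0.695(26) + 0.305(21) = 24.4750
T̂_A − T̂_B = -1.4830

-1.48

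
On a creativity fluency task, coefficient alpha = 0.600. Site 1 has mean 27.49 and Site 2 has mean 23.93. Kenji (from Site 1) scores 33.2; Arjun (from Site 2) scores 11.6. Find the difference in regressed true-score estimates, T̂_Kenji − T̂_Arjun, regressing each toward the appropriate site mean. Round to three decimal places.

14.384

T̂_Kenji = 0.600(33.2) + 0.400(27.49) = 30.91600
T̂_Arjun = 0.600(11.6) + 0.400(23.93) = 16.53200
Difference = 30.91600 − 16.53200 = 14.38400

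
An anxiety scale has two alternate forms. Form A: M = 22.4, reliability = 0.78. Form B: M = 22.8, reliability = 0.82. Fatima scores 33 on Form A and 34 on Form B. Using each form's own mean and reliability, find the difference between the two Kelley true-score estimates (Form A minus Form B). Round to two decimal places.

T̂_A = 0.78(33) + 0.22(22.4) = 30.6680
T̂_B = 0.82(34) + 0.18(22.8) = 31.9840
T̂_A − T̂_B = -1.3160

-1.32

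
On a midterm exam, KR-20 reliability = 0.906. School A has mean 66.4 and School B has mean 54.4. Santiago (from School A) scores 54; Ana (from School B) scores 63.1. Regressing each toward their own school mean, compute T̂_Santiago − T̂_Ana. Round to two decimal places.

T̂_Santiago = 0.906(54) + 0.094(66.4) = 55.1656
T̂_Ana = 0.906(63.1) + 0.094(54.4) = 62.2822
Difference = 55.1656 − 62.2822 = -7.1166

-7.12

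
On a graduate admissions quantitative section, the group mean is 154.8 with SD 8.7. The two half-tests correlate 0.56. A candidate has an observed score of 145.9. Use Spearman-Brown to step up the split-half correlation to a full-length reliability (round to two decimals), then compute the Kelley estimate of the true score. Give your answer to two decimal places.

148.39

Spearman-Brown: ρ = 2r/(1 + r) = 2(0.56)/(1 + 0.56) = 1.120/1.56 = 0.7179 → 0.72
Kelley's formula gives T̂ = 0.72·145.9 + 0.28·154.8 = 105.048 + 43.344 = 148.392.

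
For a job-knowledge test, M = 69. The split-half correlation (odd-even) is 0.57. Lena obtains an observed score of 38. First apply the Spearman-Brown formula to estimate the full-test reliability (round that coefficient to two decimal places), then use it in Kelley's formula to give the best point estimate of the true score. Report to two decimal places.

Spearman-Brown: ρ = 2r/(1 + r) = 2(0.57)/(1 + 0.57) = 1.140/1.57 = 0.7261 → 0.73
T̂ = ρX + (1 − ρ)μ
  = 0.73 × 38 + 0.27 × 69
  = 27.74 + 18.63
  = 46.370
  ≈ 46.37

46.37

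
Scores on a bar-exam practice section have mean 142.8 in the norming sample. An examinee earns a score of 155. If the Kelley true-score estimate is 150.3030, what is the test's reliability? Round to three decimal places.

0.615

T̂ = ρX + (1 − ρ)μ  ⇒  T̂ − μ = ρ(X − μ)
ρ = (T̂ − μ)/(X − μ) = (150.3030 − 142.8) / (155 − 142.8) = 7.5030 / 12.2 = 0.61500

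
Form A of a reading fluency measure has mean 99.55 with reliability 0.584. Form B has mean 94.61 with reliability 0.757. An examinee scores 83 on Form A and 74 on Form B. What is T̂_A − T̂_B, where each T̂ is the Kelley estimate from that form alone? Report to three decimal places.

10.877

T̂_A = 0.584(83) + 0.416(99.55) = 89.88480
T̂_B = 0.757(74) + 0.243(94.61) = 79.00823
T̂_A − T̂_B = 10.87657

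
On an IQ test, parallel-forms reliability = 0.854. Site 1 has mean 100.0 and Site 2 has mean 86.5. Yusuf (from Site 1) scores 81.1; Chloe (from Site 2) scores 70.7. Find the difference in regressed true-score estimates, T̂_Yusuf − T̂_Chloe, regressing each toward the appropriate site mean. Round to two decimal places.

10.85

T̂_Yusuf = 0.854(81.1) + 0.146(100.0) = 83.8594
T̂_Chloe = 0.854(70.7) + 0.146(86.5) = 73.0068
Difference = 83.8594 − 73.0068 = 10.8526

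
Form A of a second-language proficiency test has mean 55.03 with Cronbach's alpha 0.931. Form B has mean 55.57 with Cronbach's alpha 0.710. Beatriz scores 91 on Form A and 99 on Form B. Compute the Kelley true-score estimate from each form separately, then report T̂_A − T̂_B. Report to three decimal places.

2.113

T̂_A = 0.931(91) + 0.069(55.03) = 88.51807
T̂_B = 0.710(99) + 0.290(55.57) = 86.40530
T̂_A − T̂_B = 2.11277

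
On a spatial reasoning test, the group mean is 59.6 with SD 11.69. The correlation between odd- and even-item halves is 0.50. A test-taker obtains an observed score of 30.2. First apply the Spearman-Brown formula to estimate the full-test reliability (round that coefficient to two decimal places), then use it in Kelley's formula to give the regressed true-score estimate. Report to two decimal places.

39.90

Spearman-Brown: ρ = 2r/(1 + r) = 2(0.50)/(1 + 0.50) = 1.000/1.50 = 0.6667 → 0.67
Regress the observed score toward the mean by the unreliability: T̂ = 0.67·30.2 + 0.33·59.6 = 20.234 + 19.668 = 39.902.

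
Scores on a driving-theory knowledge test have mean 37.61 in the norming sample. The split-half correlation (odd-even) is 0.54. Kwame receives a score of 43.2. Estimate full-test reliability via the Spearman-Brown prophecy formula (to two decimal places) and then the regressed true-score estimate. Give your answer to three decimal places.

41.523

Spearman-Brown: ρ = 2r/(1 + r) = 2(0.54)/(1 + 0.54) = 1.080/1.54 = 0.7013 → 0.70
T̂ = 0.70(43.2) + 0.30(37.61) = 30.240 + 11.2830 = 41.5230 → 41.523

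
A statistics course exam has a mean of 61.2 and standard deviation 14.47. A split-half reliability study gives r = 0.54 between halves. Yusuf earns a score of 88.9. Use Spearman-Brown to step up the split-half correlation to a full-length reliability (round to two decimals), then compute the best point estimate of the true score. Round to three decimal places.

80.590

Spearman-Brown: ρ = 2r/(1 + r) = 2(0.54)/(1 + 0.54) = 1.080/1.54 = 0.7013 → 0.70
T̂ = 0.70(88.9) + 0.30(61.2) = 62.230 + 18.360 = 80.5900 → 80.590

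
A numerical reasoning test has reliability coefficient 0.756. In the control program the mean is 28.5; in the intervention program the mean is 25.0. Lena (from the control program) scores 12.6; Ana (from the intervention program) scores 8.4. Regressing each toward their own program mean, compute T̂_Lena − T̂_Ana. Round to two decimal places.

T̂_Lena = 0.756(12.6) + 0.244(28.5) = 16.4796
T̂_Ana = 0.756(8.4) + 0.244(25.0) = 12.4504
Difference = 16.4796 − 12.4504 = 4.0292

4.03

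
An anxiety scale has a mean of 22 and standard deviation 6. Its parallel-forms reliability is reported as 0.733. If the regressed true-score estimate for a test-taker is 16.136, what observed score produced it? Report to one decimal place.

14.0

T̂ = ρX + (1 − ρ)μ  ⇒  X = (T̂ − (1 − ρ)μ) / ρ
X = (16.136 − 0.267 × 22) / 0.733 = (16.136 − 5.874) / 0.733 = 10.262 / 0.733 = 14.000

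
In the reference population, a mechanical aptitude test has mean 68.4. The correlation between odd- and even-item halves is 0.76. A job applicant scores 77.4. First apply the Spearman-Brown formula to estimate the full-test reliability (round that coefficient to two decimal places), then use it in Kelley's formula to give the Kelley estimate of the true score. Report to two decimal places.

Spearman-Brown: ρ = 2r/(1 + r) = 2(0.76)/(1 + 0.76) = 1.520/1.76 = 0.8636 → 0.86
Regress the observed score toward the mean by the unreliability: T̂ = 0.86·77.4 + 0.14·68.4 = 66.564 + 9.576 = 76.140.

76.14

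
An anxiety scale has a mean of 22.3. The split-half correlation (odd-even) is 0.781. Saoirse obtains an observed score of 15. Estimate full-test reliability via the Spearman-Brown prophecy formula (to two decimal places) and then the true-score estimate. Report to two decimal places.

15.88

Spearman-Brown: ρ = 2r/(1 + r) = 2(0.781)/(1 + 0.781) = 1.5620/1.781 = 0.8770 → 0.88
T̂ = 0.88(15) + 0.12(22.3) = 13.20 + 2.676 = 15.876 → 15.88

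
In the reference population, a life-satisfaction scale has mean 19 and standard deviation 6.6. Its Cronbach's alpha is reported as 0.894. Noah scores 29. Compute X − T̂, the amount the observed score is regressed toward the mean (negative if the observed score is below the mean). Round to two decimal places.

T̂ = 0.894(29) + 0.106(19) = 25.926 + 2.014 = 27.9400 → 27.940
X − T̂ = 29 − 27.940 = 1.060 → 1.06

1.06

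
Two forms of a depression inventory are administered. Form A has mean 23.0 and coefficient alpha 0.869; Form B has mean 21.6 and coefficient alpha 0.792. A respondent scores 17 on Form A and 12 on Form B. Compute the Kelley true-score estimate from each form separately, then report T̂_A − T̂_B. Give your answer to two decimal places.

T̂_A = 0.869(17) + 0.131(23.0) = 17.7860
T̂_B = 0.792(12) + 0.208(21.6) = 13.9968
T̂_A − T̂_B = 3.7892

3.79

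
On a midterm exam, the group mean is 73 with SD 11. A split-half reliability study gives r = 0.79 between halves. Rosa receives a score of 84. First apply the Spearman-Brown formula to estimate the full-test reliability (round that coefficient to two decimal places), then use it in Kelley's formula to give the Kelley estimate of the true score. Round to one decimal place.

82.7

Spearman-Brown: ρ = 2r/(1 + r) = 2(0.79)/(1 + 0.79) = 1.580/1.79 = 0.8827 → 0.88
T̂ = ρX + (1 − ρ)μ
  = 0.88 × 84 + 0.12 × 73
  = 73.92 + 8.76
  = 82.68
  ≈ 82.7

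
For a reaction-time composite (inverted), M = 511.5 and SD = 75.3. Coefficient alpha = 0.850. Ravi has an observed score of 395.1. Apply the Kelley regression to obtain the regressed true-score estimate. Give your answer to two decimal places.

412.56

T̂ = ρX + (1 − ρ)μ
  = 0.850 × 395.1 + 0.150 × 511.5
  = 335.8350 + 76.7250
  = 412.560
  ≈ 412.56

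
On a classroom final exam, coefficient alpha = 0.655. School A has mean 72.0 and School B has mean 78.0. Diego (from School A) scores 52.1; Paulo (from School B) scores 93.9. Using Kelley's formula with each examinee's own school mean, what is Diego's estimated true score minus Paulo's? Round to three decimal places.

-29.449

T̂_Diego = 0.655(52.1) + 0.345(72.0) = 58.96550
T̂_Paulo = 0.655(93.9) + 0.345(78.0) = 88.41450
Difference = 58.96550 − 88.41450 = -29.44900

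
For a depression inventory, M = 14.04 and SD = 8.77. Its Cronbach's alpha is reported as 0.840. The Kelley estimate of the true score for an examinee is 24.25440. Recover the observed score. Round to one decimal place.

T̂ = ρX + (1 − ρ)μ  ⇒  X = (T̂ − (1 − ρ)μ) / ρ
X = (24.25440 − 0.160 × 14.04) / 0.840 = (24.25440 − 2.24640) / 0.840 = 22.00800 / 0.840 = 26.200

26.2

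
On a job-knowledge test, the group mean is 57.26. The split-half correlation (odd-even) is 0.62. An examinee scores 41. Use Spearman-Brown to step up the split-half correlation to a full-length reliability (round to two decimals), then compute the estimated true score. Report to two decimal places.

44.74

Spearman-Brown: ρ = 2r/(1 + r) = 2(0.62)/(1 + 0.62) = 1.240/1.62 = 0.7654 → 0.77
Weight the observed score by reliability and the mean by (1 − reliability): T̂ = 0.77·41 + 0.23·57.26 = 31.57 + 13.1698 = 44.740.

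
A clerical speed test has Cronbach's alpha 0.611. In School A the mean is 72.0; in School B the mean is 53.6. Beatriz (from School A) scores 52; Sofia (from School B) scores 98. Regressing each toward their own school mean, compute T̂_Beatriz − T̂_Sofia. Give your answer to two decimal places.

-20.95

T̂_Beatriz = 0.611(52) + 0.389(72.0) = 59.7800
T̂_Sofia = 0.611(98) + 0.389(53.6) = 80.7284
Difference = 59.7800 − 80.7284 = -20.9484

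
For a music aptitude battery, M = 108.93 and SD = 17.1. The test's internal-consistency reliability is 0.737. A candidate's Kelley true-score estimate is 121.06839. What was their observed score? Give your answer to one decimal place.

T̂ = ρX + (1 − ρ)μ  ⇒  X = (T̂ − (1 − ρ)μ) / ρ
X = (121.06839 − 0.263 × 108.93) / 0.737 = (121.06839 − 28.64859) / 0.737 = 92.41980 / 0.737 = 125.400

125.4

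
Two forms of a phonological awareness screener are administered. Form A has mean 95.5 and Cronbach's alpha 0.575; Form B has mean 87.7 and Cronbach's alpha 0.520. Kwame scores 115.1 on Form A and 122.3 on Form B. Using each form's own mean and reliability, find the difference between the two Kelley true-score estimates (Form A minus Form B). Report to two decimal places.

1.08

T̂_A = 0.575(115.1) + 0.425(95.5) = 106.7700
T̂_B = 0.520(122.3) + 0.480(87.7) = 105.6920
T̂_A − T̂_B = 1.0780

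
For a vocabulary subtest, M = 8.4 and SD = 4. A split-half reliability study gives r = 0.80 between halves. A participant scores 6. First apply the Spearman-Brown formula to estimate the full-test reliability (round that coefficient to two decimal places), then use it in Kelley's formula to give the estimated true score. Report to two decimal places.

Spearman-Brown: ρ = 2r/(1 + r) = 2(0.80)/(1 + 0.80) = 1.600/1.80 = 0.8889 → 0.89
Kelley's formula gives T̂ = 0.89·6 + 0.11·8.4 = 5.34 + 0.924 = 6.264.

6.26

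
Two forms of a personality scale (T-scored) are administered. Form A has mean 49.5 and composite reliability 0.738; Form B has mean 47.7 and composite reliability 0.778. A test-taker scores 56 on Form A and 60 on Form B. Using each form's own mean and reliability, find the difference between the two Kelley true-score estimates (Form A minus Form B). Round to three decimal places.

T̂_A = 0.738(56) + 0.262(49.5) = 54.29700
T̂_B = 0.778(60) + 0.222(47.7) = 57.26940
T̂_A − T̂_B = -2.97240

-2.972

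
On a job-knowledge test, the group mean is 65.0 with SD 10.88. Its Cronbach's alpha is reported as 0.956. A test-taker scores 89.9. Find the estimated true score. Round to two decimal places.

88.80

T̂ = 0.956(89.9) + 0.044(65.0) = 85.9444 + 2.8600 = 88.804 → 88.80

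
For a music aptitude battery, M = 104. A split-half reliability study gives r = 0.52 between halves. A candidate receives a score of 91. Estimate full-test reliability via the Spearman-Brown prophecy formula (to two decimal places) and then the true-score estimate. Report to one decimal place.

95.2

Spearman-Brown: ρ = 2r/(1 + r) = 2(0.52)/(1 + 0.52) = 1.040/1.52 = 0.6842 → 0.68
T̂ = ρX + (1 − ρ)μ
  = 0.68 × 91 + 0.32 × 104
  = 61.88 + 33.28
  = 95.16
  ≈ 95.2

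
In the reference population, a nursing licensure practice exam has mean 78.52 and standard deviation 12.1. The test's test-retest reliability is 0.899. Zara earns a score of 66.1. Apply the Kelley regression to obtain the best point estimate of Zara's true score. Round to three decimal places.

67.354

Regress the observed score toward the mean by the unreliability: T̂ = 0.899·66.1 + 0.101·78.52 = 59.4239 + 7.93052 = 67.3544.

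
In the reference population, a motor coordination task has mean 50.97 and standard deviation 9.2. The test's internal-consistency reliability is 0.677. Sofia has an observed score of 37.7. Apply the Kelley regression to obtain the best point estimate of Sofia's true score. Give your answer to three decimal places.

Kelley's formula gives T̂ = 0.677·37.7 + 0.323·50.97 = 25.5229 + 16.46331 = 41.9862.

41.986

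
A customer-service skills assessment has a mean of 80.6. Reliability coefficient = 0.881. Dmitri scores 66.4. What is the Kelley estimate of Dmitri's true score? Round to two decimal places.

T̂ = 0.881(66.4) + 0.119(80.6) = 58.4984 + 9.5914 = 68.090 → 68.09

68.09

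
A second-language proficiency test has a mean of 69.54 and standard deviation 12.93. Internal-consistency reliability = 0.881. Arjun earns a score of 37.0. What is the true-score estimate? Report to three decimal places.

Kelley's formula gives T̂ = 0.881·37.0 + 0.119·69.54 = 32.5970 + 8.27526 = 40.8723.

40.872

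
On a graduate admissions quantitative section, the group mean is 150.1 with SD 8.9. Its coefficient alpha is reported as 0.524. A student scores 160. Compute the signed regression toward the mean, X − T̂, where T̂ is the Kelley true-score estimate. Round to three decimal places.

T̂ = 0.524(160) + 0.476(150.1) = 83.840 + 71.4476 = 155.28760 → 155.2876
X − T̂ = 160 − 155.2876 = 4.7124 → 4.712

4.712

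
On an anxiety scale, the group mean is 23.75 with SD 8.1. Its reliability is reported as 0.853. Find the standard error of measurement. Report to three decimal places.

3.106

SEM = SD · √(1 − ρ) = 8.1 × √0.147 = 8.1 × 0.3834 = 3.1056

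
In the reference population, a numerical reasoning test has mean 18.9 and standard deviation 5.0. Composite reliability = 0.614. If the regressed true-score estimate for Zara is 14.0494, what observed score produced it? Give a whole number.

T̂ = ρX + (1 − ρ)μ  ⇒  X = (T̂ − (1 − ρ)μ) / ρ
X = (14.0494 − 0.386 × 18.9) / 0.614 = (14.0494 − 7.2954) / 0.614 = 6.7540 / 0.614 = 11.00

11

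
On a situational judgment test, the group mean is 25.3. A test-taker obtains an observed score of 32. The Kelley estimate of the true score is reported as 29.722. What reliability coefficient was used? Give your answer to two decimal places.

0.66

T̂ = ρX + (1 − ρ)μ  ⇒  T̂ − μ = ρ(X − μ)
ρ = (T̂ − μ)/(X − μ) = (29.722 − 25.3) / (32 − 25.3) = 4.422 / 6.7 = 0.6600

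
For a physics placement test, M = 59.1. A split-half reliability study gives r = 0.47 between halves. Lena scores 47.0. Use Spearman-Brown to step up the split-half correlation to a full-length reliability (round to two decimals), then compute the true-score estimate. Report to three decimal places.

51.356

Spearman-Brown: ρ = 2r/(1 + r) = 2(0.47)/(1 + 0.47) = 0.940/1.47 = 0.6395 → 0.64
T̂ = ρX + (1 − ρ)μ
  = 0.64 × 47.0 + 0.36 × 59.1
  = 30.080 + 21.276
  = 51.3560
  ≈ 51.356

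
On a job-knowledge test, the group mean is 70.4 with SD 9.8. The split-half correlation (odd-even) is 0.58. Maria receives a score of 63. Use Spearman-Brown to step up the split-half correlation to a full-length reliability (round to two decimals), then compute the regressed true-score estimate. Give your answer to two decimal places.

65.00

Spearman-Brown: ρ = 2r/(1 + r) = 2(0.58)/(1 + 0.58) = 1.160/1.58 = 0.7342 → 0.73
Weight the observed score by reliability and the mean by (1 − reliability): T̂ = 0.73·63 + 0.27·70.4 = 45.99 + 19.008 = 64.998.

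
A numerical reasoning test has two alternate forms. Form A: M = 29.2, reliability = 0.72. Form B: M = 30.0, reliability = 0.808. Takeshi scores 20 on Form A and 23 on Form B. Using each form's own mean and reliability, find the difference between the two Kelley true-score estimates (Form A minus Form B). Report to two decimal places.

T̂_A = 0.72(20) + 0.28(29.2) = 22.5760
T̂_B = 0.808(23) + 0.192(30.0) = 24.3440
T̂_A − T̂_B = -1.7680

-1.77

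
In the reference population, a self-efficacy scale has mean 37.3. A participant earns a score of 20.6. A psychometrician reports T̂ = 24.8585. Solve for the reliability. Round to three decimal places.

0.745

T̂ = ρX + (1 − ρ)μ  ⇒  T̂ − μ = ρ(X − μ)
ρ = (T̂ − μ)/(X − μ) = (24.8585 − 37.3) / (20.6 − 37.3) = -12.4415 / -16.7 = 0.74500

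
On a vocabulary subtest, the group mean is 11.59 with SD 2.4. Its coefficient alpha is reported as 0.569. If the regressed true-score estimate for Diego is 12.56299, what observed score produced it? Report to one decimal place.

13.3

T̂ = ρX + (1 − ρ)μ  ⇒  X = (T̂ − (1 − ρ)μ) / ρ
X = (12.56299 − 0.431 × 11.59) / 0.569 = (12.56299 − 4.99529) / 0.569 = 7.56770 / 0.569 = 13.300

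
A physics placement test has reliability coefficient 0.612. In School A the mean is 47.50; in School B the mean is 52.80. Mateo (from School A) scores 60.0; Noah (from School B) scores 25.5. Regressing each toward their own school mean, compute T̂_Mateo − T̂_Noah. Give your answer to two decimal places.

T̂_Mateo = 0.612(60.0) + 0.388(47.50) = 55.1500
T̂_Noah = 0.612(25.5) + 0.388(52.80) = 36.0924
Difference = 55.1500 − 36.0924 = 19.0576

19.06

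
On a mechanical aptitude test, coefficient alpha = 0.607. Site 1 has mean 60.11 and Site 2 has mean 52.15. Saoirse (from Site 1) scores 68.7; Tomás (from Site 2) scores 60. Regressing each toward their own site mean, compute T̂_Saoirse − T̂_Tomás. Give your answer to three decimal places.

8.409

T̂_Saoirse = 0.607(68.7) + 0.393(60.11) = 65.32413
T̂_Tomás = 0.607(60) + 0.393(52.15) = 56.91495
Difference = 65.32413 − 56.91495 = 8.40918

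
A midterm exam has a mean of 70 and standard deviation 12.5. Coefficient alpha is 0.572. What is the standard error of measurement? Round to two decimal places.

8.18

SEM = SD · √(1 − ρ) = 12.5 × √0.428 = 12.5 × 0.6542 = 8.178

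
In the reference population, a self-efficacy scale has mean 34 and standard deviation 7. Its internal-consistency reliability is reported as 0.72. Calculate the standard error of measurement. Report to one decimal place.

SEM = SD · √(1 − ρ) = 7 × √0.28 = 7 × 0.5292 = 3.704

3.7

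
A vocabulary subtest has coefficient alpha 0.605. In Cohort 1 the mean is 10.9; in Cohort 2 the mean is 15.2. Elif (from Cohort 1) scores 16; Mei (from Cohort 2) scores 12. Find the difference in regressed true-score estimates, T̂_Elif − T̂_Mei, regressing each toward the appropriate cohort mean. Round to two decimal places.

0.72

T̂_Elif = 0.605(16) + 0.395(10.9) = 13.9855
T̂_Mei = 0.605(12) + 0.395(15.2) = 13.2640
Difference = 13.9855 − 13.2640 = 0.7215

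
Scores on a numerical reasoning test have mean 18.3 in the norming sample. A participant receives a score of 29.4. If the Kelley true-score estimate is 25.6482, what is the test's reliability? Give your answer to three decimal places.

0.662

T̂ = ρX + (1 − ρ)μ  ⇒  T̂ − μ = ρ(X − μ)
ρ = (T̂ − μ)/(X − μ) = (25.6482 − 18.3) / (29.4 − 18.3) = 7.3482 / 11.1 = 0.66200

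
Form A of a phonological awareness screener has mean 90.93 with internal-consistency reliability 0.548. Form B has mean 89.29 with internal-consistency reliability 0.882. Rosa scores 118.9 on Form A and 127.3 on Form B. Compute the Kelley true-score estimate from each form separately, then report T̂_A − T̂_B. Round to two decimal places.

-16.56

T̂_A = 0.548(118.9) + 0.452(90.93) = 106.2576
T̂_B = 0.882(127.3) + 0.118(89.29) = 122.8148
T̂_A − T̂_B = -16.5573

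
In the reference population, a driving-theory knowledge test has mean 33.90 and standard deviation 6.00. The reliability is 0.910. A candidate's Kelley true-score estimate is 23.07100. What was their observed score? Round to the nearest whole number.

22

T̂ = ρX + (1 − ρ)μ  ⇒  X = (T̂ − (1 − ρ)μ) / ρ
X = (23.07100 − 0.090 × 33.90) / 0.910 = (23.07100 − 3.05100) / 0.910 = 20.02000 / 0.910 = 22.00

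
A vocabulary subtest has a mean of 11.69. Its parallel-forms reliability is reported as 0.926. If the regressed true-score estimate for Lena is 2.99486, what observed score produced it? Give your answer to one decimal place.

2.3

T̂ = ρX + (1 − ρ)μ  ⇒  X = (T̂ − (1 − ρ)μ) / ρ
X = (2.99486 − 0.074 × 11.69) / 0.926 = (2.99486 − 0.86506) / 0.926 = 2.12980 / 0.926 = 2.300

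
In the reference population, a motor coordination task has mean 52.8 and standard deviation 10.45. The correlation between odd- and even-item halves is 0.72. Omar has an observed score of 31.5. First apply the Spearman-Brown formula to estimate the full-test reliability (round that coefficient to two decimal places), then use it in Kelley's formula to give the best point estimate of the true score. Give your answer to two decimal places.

34.91

Spearman-Brown: ρ = 2r/(1 + r) = 2(0.72)/(1 + 0.72) = 1.440/1.72 = 0.8372 → 0.84
T̂ = 0.84(31.5) + 0.16(52.8) = 26.460 + 8.448 = 34.908 → 34.91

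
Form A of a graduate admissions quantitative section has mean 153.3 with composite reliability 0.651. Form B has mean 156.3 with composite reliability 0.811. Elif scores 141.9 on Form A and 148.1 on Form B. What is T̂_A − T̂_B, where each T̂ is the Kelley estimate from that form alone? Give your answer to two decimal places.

T̂_A = 0.651(141.9) + 0.349(153.3) = 145.8786
T̂_B = 0.811(148.1) + 0.189(156.3) = 149.6498
T̂_A − T̂_B = -3.7712

-3.77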